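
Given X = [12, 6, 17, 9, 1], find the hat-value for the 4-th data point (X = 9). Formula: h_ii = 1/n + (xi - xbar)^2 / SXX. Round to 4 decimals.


Mean of X: xbar = 9.0000.
SXX = 146.0000.
For X = 9: h = 1/5 + (9 - 9.0000)^2/146.0000 = 0.2000.

0.2000


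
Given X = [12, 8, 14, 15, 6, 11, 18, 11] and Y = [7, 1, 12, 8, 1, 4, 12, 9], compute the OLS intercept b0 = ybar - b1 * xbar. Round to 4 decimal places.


Compute b1 = 1.0085 from the OLS formula.
With xbar = 11.8750 and ybar = 6.7500, the intercept is:
b0 = 6.7500 - 1.0085 * 11.8750 = -5.2260.

-5.2260


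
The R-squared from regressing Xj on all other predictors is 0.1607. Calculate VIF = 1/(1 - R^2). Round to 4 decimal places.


Using VIF = 1/(1 - R^2_j):
1 - 0.1607 = 0.8393.
VIF = 1.1915.

1.1915


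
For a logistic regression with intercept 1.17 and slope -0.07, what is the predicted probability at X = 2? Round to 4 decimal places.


Linear predictor: z = 1.17 + -0.07 * 2 = 1.0300.
P = 1/(1 + exp(-1.0300)) = 1/(1 + 0.3570) = 0.7369.

0.7369


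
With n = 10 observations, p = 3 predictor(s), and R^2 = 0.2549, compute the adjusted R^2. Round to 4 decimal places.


Using the formula:
(1 - 0.2549) = 0.7451.
Multiply by 9/6: 0.7451 * 9 = 6.7059, then 6.7059 / 6 = 1.1177.
Adj R^2 = 1 - 1.1177 = -0.1177.

-0.1177


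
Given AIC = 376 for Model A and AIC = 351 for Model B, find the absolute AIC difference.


Absolute difference = |376 - 351| = 25.
The model with lower AIC (B) is preferred.

25


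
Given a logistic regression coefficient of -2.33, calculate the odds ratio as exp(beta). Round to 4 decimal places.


exp(-2.33) = 0.0973.
So the odds ratio is 0.0973.

0.0973


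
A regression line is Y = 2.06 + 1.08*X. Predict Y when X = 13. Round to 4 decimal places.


Plug X = 13 into Y = 2.06 + 1.08*X:
Y = 2.06 + 14.0400 = 16.1000.

16.1000


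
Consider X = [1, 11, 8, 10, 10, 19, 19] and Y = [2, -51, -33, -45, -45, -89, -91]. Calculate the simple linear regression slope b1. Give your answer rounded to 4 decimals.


Calculate xbar = 11.1429, ybar = -50.2857.
S_xx = 238.8571, S_xy = -1220.7143.
Using b1 = S_xy / S_xx = -1220.7143 / 238.8571, we get b1 = -5.1106.

-5.1106


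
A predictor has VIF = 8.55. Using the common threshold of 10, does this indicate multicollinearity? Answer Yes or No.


Compare VIF = 8.55 to the threshold of 10.
8.55 < 10, so the answer is No.

No


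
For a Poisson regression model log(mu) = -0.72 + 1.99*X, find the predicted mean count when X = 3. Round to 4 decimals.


Compute eta = -0.72 + 1.99 * 3 = 5.2500.
Apply inverse link: mu = e^5.2500 = 190.5663.

190.5663


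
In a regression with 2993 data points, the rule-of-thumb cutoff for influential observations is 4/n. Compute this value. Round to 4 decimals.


Cook's distance cutoff = 4/n = 4/2993.
= 0.0013.

0.0013


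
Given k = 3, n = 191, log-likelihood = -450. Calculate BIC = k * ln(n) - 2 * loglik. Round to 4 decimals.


Compute k*ln(n) = 3*ln(191) = 3*5.252273 = 15.756819.
Then -2*loglik = 900.
BIC = 15.756819 + 900 = 915.756819, which rounds to 915.7568.

915.7568


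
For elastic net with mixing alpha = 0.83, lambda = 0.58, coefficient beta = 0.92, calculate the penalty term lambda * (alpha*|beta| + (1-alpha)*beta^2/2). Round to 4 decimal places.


alpha * |beta| = 0.83 * 0.92 = 0.7636.
(1-alpha) * beta^2/2 = 0.17 * 0.8464/2 = 0.0719.
Total = 0.58 * (0.7636 + 0.0719) = 0.4846.

0.4846


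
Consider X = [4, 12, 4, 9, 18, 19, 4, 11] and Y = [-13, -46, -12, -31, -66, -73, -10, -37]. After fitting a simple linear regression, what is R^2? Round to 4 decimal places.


Fit the OLS line: b0 = 4.5587, b1 = -4.0058.
SSres = 21.9913.
SStot = 4176.0000.
R^2 = 1 - 21.9913/4176.0000 = 0.9947.

0.9947


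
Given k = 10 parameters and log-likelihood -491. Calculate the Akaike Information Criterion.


AIC = 2k - 2*loglik = 2(10) - 2(-491).
= 20 + 982 = 1002.

1002


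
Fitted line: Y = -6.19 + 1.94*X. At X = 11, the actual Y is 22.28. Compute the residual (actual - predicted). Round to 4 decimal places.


Predicted = -6.19 + 1.94 * 11 = 15.1500.
Residual = 22.28 - 15.1500 = 7.1300.

7.1300


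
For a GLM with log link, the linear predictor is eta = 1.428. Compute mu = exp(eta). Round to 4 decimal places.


mu = exp(eta) = exp(1.428).
= 4.1704.

4.1704


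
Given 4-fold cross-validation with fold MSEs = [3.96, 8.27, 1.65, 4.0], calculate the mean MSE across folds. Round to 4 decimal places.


Add all fold MSEs: 17.8800.
Divide by k = 4: 17.8800/4 = 4.4700.

4.4700


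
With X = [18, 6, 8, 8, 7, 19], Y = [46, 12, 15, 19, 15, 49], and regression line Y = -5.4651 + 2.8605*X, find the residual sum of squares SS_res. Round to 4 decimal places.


Compute predicted values, then residuals = yi - yhat_i.
Residuals: [-0.0239, 0.3021, -2.4189, 1.5811, 0.4416, 0.1156].
SSres = sum(residual^2) = 8.6512.

8.6512


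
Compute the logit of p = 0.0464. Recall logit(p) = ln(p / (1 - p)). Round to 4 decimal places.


1 - p = 0.9536.
p/(1-p) = 0.0487.
logit = ln(0.0487) = -3.0229.

-3.0229


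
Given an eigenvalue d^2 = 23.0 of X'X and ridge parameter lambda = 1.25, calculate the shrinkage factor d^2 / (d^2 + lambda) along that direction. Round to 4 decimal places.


Denominator = d^2 + lambda = 23.0 + 1.25 = 24.2500.
Shrinkage = 23.0 / 24.2500 = 0.9485.

0.9485


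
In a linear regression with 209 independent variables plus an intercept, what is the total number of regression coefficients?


Total coefficients = number of predictors + 1 (for the intercept).
= 209 + 1 = 210.

210


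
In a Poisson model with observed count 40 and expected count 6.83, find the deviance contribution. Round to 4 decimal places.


y/mu = 40/6.83 = 5.856515 (approx.), and ln(40/6.83) = 1.767555.
y * ln(y/mu) = 40 * 1.767555 = 70.702200.
y - mu = 33.17.
D = 2 * (70.702200 - 33.17) = 75.064400, which rounds to 75.0644.

75.0644


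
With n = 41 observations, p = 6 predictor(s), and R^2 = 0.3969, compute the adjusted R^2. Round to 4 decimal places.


Plug in: Adj R^2 = 1 - (1 - 0.3969) * 40/34.
= 1 - 0.6031 * 40/34
= 1 - 24.1240 / 34
= 1 - 0.7095 = 0.2905.

0.2905


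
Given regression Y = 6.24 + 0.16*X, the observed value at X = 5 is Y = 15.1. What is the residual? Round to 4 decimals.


Predicted = 6.24 + 0.16 * 5 = 7.0400.
Residual = 15.1 - 7.0400 = 8.0600.

8.0600


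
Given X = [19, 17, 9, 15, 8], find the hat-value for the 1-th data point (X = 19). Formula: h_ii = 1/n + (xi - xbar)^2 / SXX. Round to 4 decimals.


Mean of X: xbar = 13.6000.
SXX = 95.2000.
For X = 19: h = 1/5 + (19 - 13.6000)^2/95.2000 = 0.5063.

0.5063


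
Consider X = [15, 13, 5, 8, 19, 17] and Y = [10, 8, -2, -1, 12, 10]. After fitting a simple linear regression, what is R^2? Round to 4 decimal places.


After computing the OLS fit (b0=-7.9367, b1=1.0990):
SSres = 9.9148, SStot = 184.8333.
R^2 = 1 - 9.9148/184.8333 = 0.9464.

0.9464


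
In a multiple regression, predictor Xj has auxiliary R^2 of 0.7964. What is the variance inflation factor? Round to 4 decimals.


Using VIF = 1/(1 - R^2_j):
1 - 0.7964 = 0.2036.
VIF = 4.9116.

4.9116


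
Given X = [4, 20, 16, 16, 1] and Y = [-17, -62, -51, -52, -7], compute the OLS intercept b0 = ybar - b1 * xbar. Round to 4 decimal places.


First find the slope: b1 = -2.8954.
Means: xbar = 11.4000, ybar = -37.8000.
b0 = ybar - b1 * xbar = -37.8000 - -2.8954 * 11.4000 = -4.7923.

-4.7923


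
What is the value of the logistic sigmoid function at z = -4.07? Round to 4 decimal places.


exp(4.0700) = 58.5570.
1 + exp(-z) = 59.5570.
sigmoid = 1/59.5570 = 0.0168.

0.0168


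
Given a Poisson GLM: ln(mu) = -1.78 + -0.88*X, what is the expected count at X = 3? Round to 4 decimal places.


eta = -1.78 + -0.88 * 3 = -4.4200.
mu = exp(-4.4200) = 0.0120.

0.0120


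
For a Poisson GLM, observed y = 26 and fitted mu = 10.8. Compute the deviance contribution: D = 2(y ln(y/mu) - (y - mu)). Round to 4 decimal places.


First: ln(26/10.8) = 0.878550.
Then: 26 * 0.878550 = 22.842300.
y - mu = 26 - 10.8 = 15.2.
D = 2(22.842300 - 15.2) = 15.284600, which rounds to 15.2846.

15.2846


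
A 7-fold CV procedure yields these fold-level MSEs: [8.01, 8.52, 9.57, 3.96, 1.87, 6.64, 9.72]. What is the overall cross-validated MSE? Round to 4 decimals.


Sum of fold MSEs = 48.2900.
Average = 48.2900 / 7 = 6.8986.

6.8986


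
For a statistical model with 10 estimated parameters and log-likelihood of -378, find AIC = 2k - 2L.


AIC = 2*10 - 2*(-378).
= 20 + 756 = 776.

776


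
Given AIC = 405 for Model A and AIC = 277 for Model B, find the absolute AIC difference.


Absolute difference = |405 - 277| = 128.
The model with lower AIC (B) is preferred.

128


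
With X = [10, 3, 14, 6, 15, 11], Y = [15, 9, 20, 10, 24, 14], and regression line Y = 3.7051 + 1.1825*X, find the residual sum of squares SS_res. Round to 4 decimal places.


For each point, residual = actual - predicted.
Residuals: [-0.5301, 1.7474, -0.2601, -0.8001, 2.5574, -2.7126].
Sum of squared residuals = 17.9407.

17.9407


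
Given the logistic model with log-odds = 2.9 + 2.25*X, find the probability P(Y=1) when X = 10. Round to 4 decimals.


Linear predictor: z = 2.9 + 2.25 * 10 = 25.4000.
P = 1/(1 + exp(-25.4000)) = 1/(1 + 0.0000) = 1.0000.

1.0000


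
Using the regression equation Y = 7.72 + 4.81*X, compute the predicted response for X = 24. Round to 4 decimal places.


Plug X = 24 into Y = 7.72 + 4.81*X:
Y = 7.72 + 115.4400 = 123.1600.

123.1600


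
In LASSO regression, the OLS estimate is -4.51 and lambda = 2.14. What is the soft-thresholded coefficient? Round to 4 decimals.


|beta_OLS| = 4.51.
lambda = 2.14.
Since |beta| > lambda, coefficient = sign(beta)*(|beta| - lambda) = -2.3700.
Result = -2.3700.

-2.3700


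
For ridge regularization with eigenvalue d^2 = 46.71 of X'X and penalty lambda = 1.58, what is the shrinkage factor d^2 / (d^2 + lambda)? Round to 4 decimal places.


Compute the denominator: 46.71 + 1.58 = 48.2900.
Shrinkage factor = 46.71 / 48.2900 = 0.9673.

0.9673


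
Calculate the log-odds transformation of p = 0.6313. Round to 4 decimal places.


Compute the odds: 0.6313/0.3687 = 1.7122.
Take the natural log: ln(1.7122) = 0.5378.

0.5378


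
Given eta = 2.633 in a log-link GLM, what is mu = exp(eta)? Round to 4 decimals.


mu = exp(eta) = exp(2.633).
= 13.9155.

13.9155


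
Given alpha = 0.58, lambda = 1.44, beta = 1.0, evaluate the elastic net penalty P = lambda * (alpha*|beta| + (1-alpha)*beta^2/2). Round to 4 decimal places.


Compute:
L1 = 0.58 * 1.0 = 0.5800.
L2 = 0.42 * 1.0^2 / 2 = 0.2100.
Penalty = 1.44 * (0.5800 + 0.2100) = 1.1376.

1.1376


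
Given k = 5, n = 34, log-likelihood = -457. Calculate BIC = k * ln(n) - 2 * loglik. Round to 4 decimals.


k * ln(n) = 5 * ln(34) = 5 * 3.526361 = 17.631805.
-2 * loglik = -2 * (-457) = 914.
BIC = 17.631805 + 914 = 931.631805, which rounds to 931.6318.

931.6318


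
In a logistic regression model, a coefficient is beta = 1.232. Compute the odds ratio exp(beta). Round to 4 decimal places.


The odds ratio is computed as:
OR = e^(1.232) = 3.4281.

3.4281


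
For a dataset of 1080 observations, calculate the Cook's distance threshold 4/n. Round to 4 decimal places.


The threshold is 4/n.
4/1080 = 0.0037.

0.0037


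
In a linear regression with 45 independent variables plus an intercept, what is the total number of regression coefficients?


Total coefficients = number of predictors + 1 (for the intercept).
= 45 + 1 = 46.

46


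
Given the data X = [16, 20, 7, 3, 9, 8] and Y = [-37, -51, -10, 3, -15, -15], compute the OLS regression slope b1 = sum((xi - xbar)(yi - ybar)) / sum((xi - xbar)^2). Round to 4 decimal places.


Calculate xbar = 10.5000, ybar = -20.8333.
S_xx = 197.5000, S_xy = -615.5000.
Using b1 = S_xy / S_xx = -615.5000 / 197.5000, we get b1 = -3.1165.

-3.1165


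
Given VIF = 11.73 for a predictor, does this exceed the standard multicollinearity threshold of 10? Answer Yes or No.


Compare VIF = 11.73 to the threshold of 10.
11.73 >= 10, so the answer is Yes.

Yes


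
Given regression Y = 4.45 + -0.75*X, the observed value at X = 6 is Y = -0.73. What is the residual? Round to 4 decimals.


Compute yhat = 4.45 + (-0.75)(6) = -0.0500.
Residual = actual - predicted = -0.73 - -0.0500 = -0.6800.

-0.6800


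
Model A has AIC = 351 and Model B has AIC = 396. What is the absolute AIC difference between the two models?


|AIC_A - AIC_B| = |351 - 396| = 45.
Model A is preferred (lower AIC).

45


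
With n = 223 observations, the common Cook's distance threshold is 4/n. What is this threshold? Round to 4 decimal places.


The threshold is 4/n.
4/223 = 0.0179.

0.0179


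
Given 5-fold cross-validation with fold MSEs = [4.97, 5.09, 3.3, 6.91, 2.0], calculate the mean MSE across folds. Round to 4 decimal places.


Sum of fold MSEs = 22.2700.
Average = 22.2700 / 5 = 4.4540.

4.4540


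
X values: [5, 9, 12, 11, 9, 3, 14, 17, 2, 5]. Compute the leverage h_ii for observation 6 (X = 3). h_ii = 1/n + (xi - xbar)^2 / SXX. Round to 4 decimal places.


n = 10, xbar = 8.7000.
SXX = sum((xi - xbar)^2) = 218.1000.
h = 1/10 + (3 - 8.7000)^2 / 218.1000 = 0.2490.

0.2490


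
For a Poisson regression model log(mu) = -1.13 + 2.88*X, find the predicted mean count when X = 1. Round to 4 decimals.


Compute eta = -1.13 + 2.88 * 1 = 1.7500.
Apply inverse link: mu = e^1.7500 = 5.7546.

5.7546


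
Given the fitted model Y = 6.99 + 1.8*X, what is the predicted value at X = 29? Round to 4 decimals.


Predicted value:
Y = 6.99 + (1.8)(29) = 6.99 + 52.2000 = 59.1900.

59.1900


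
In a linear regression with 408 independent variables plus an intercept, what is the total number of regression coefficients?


Total coefficients = number of predictors + 1 (for the intercept).
= 408 + 1 = 409.

409


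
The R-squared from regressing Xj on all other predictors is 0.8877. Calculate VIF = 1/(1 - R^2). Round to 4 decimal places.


Using VIF = 1/(1 - R^2_j):
1 - 0.8877 = 0.1123.
VIF = 8.9047.

8.9047


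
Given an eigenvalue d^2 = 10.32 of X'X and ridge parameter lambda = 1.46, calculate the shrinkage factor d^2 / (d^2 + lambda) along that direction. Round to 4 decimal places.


Denominator = d^2 + lambda = 10.32 + 1.46 = 11.7800.
Shrinkage = 10.32 / 11.7800 = 0.8761.

0.8761


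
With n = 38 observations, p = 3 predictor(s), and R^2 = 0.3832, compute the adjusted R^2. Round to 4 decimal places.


Adjusted R^2 = 1 - (1 - R^2) * (n-1)/(n-p-1).
(1 - R^2) = 0.6168.
(n-1)/(n-p-1) = 37/34.
(1 - R^2) * (n-1) = 0.6168 * 37 = 22.8216.
Divide by (n-p-1): 22.8216 / 34 = 0.6712.
Adj R^2 = 1 - 0.6712 = 0.3288.

0.3288


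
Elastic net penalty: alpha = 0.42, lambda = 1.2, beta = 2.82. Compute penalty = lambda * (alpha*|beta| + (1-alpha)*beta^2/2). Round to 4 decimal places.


Compute:
L1 = 0.42 * 2.82 = 1.1844.
L2 = 0.58 * 2.82^2 / 2 = 2.3062.
Penalty = 1.2 * (1.1844 + 2.3062) = 4.1887.

4.1887


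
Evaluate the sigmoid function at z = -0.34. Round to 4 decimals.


First, exp(0.3400) = 1.4049.
Then sigma(z) = 1/(1 + 1.4049) = 0.4158.

0.4158


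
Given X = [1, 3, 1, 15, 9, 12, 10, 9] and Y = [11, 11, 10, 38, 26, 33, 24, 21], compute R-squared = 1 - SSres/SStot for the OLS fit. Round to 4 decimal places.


The fitted line is Y = 6.9844 + 1.9688*X.
SSres = 39.3125, SStot = 783.5000.
R^2 = 1 - SSres/SStot = 0.9498.

0.9498


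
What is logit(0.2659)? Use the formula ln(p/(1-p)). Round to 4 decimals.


1 - p = 0.7341.
p/(1-p) = 0.3622.
logit = ln(0.3622) = -1.0155.

-1.0155


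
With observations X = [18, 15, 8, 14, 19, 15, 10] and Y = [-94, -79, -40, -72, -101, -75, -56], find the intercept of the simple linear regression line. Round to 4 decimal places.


First find the slope: b1 = -5.2410.
Means: xbar = 14.1429, ybar = -73.8571.
b0 = ybar - b1 * xbar = -73.8571 - -5.2410 * 14.1429 = 0.2651.

0.2651


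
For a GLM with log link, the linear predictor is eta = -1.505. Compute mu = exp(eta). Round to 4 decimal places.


Apply the inverse link:
mu = e^-1.505 = 0.2220.

0.2220


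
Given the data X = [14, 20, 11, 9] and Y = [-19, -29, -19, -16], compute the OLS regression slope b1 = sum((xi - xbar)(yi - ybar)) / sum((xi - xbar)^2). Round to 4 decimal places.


The sample means are xbar = 13.5000 and ybar = -20.7500.
Compute S_xx = 69.0000 and S_xy = -78.5000.
Slope b1 = S_xy / S_xx = -78.5000 / 69.0000 = -1.1377.

-1.1377


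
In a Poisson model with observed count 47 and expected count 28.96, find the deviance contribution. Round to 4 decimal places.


y/mu = 47/28.96 = 1.622928 (approx.), and ln(47/28.96) = 0.484232.
y * ln(y/mu) = 47 * 0.484232 = 22.758904.
y - mu = 18.04.
D = 2 * (22.758904 - 18.04) = 9.437808, which rounds to 9.4378.

9.4378


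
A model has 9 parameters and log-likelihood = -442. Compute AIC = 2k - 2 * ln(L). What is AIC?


AIC = 2*9 - 2*(-442).
= 18 + 884 = 902.

902


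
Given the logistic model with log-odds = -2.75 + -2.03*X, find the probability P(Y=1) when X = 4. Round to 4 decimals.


Compute z = -2.75 + (-2.03)(4) = -10.8700.
exp(-z) = 52575.2103.
P = 1/(1 + 52575.2103) = 0.0000.

0.0000


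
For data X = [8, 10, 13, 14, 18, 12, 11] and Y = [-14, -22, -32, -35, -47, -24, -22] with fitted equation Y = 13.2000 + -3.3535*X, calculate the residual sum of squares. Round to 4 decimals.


Compute predicted values, then residuals = yi - yhat_i.
Residuals: [-0.3720, -1.6650, -1.6045, -1.2510, 0.1630, 3.0420, 1.6885].
SSres = sum(residual^2) = 19.1814.

19.1814


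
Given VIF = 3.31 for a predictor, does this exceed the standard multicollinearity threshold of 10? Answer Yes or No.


The threshold is 10.
VIF = 3.31 is < 10.
Multicollinearity indication: No.

No


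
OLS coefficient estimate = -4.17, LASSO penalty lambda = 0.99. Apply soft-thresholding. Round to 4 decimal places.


Absolute value: |-4.17| = 4.17.
Compare to lambda = 0.99.
Since |beta| > lambda, coefficient = sign(beta)*(|beta| - lambda) = -3.1800.

-3.1800


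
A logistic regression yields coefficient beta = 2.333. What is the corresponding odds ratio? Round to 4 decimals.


Odds ratio = exp(beta) = exp(2.333).
= 10.3088.

10.3088


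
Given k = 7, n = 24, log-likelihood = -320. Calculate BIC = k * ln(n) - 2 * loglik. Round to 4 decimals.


k * ln(n) = 7 * ln(24) = 7 * 3.178054 = 22.246378.
-2 * loglik = -2 * (-320) = 640.
BIC = 22.246378 + 640 = 662.246378, which rounds to 662.2464.

662.2464


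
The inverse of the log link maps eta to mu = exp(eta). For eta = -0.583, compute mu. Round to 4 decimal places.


mu = exp(eta) = exp(-0.583).
= 0.5582.

0.5582


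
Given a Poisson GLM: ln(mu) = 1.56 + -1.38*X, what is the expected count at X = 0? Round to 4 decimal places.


Linear predictor: eta = 1.56 + (-1.38)(0) = 1.5600.
Expected count: mu = exp(1.5600) = 4.7588.

4.7588


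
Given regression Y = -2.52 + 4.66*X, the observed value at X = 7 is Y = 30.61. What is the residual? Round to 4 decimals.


Predicted = -2.52 + 4.66 * 7 = 30.1000.
Residual = 30.61 - 30.1000 = 0.5100.

0.5100


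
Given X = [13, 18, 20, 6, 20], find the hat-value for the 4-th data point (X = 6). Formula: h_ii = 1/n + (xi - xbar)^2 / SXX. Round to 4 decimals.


Compute xbar = 15.4000 with n = 5 observations.
SXX = 143.2000.
Leverage = 1/5 + (6 - 15.4000)^2/143.2000 = 0.8170.

0.8170


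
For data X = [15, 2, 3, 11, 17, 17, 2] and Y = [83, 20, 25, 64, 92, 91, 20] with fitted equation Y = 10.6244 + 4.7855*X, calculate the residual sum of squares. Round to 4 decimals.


For each point, residual = actual - predicted.
Residuals: [0.5931, -0.1954, 0.0191, 0.7351, 0.0221, -0.9779, -0.1954].
Sum of squared residuals = 1.9256.

1.9256


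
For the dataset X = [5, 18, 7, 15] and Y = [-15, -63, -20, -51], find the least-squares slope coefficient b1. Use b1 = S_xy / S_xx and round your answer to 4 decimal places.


First compute the means: xbar = 11.2500, ybar = -37.2500.
Then S_xx = sum((xi - xbar)^2) = 116.7500.
S_xy = sum((xi - xbar)(yi - ybar)) = -437.7500.
b1 = S_xy / S_xx = -437.7500 / 116.7500 = -3.7495.

-3.7495


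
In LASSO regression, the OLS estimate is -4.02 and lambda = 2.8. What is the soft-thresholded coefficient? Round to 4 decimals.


Absolute value: |-4.02| = 4.02.
Compare to lambda = 2.8.
Since |beta| > lambda, coefficient = sign(beta)*(|beta| - lambda) = -1.2200.

-1.2200


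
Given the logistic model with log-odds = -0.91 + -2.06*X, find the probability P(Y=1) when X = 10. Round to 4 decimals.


z = -0.91 + -2.06 * 10 = -21.5100.
Sigmoid: P = 1 / (1 + exp(21.5100)) = 0.0000.

0.0000


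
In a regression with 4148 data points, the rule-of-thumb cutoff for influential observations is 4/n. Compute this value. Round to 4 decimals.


The threshold is 4/n.
4/4148 = 0.0010.

0.0010


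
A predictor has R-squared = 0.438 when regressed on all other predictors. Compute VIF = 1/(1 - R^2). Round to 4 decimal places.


Denominator: 1 - 0.438 = 0.562.
VIF = 1 / 0.562 = 1.7794.

1.7794


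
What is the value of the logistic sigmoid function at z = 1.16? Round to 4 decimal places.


Compute exp(-1.1600) = 0.3135.
Sigmoid = 1 / (1 + 0.3135) = 1 / 1.3135 = 0.7613.

0.7613


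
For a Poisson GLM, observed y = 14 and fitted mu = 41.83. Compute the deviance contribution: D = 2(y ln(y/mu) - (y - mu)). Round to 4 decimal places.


y/mu = 14/41.83 = 0.334688 (approx.), and ln(14/41.83) = -1.094556.
y * ln(y/mu) = 14 * -1.094556 = -15.323784.
y - mu = -27.83.
D = 2 * (-15.323784 - -27.83) = 25.012432, which rounds to 25.0124.

25.0124


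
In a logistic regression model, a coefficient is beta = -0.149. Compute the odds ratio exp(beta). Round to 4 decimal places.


Odds ratio = exp(beta) = exp(-0.149).
= 0.8616.

0.8616


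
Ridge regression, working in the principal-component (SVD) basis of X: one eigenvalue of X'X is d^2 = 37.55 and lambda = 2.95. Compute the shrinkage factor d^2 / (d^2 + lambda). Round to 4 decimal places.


Denominator = d^2 + lambda = 37.55 + 2.95 = 40.5000.
Shrinkage = 37.55 / 40.5000 = 0.9272.

0.9272


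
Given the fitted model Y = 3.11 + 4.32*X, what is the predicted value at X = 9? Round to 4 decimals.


Plug X = 9 into Y = 3.11 + 4.32*X:
Y = 3.11 + 38.8800 = 41.9900.

41.9900


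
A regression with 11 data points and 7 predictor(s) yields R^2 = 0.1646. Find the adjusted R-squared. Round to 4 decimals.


Plug in: Adj R^2 = 1 - (1 - 0.1646) * 10/3.
= 1 - 0.8354 * 10/3
= 1 - 8.3540 / 3
= 1 - 2.7847 = -1.7847.

-1.7847


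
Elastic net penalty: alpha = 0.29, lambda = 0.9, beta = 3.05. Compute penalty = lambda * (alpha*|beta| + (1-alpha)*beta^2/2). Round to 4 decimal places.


Compute:
L1 = 0.29 * 3.05 = 0.8845.
L2 = 0.71 * 3.05^2 / 2 = 3.3024.
Penalty = 0.9 * (0.8845 + 3.3024) = 3.7682.

3.7682


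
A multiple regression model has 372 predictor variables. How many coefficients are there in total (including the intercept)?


Total coefficients = number of predictors + 1 (for the intercept).
= 372 + 1 = 373.

373


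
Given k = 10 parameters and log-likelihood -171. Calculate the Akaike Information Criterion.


Compute:
2k = 2*10 = 20.
-2*loglik = -2*(-171) = 342.
AIC = 20 + 342 = 362.

362


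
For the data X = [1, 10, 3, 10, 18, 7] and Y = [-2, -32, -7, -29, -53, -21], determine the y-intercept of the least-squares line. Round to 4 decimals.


First find the slope: b1 = -3.0520.
Means: xbar = 8.1667, ybar = -24.0000.
b0 = ybar - b1 * xbar = -24.0000 - -3.0520 * 8.1667 = 0.9243.

0.9243


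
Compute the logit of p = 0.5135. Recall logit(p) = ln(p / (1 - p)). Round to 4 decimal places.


The odds are p/(1-p) = 0.5135 / 0.4865 = 1.0555.
logit(p) = ln(1.0555) = 0.0540.

0.0540


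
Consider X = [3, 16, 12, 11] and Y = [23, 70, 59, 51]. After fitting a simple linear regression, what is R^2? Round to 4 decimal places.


After computing the OLS fit (b0=12.2303, b1=3.6685):
SSres = 10.9719, SStot = 1208.7500.
R^2 = 1 - 10.9719/1208.7500 = 0.9909.

0.9909


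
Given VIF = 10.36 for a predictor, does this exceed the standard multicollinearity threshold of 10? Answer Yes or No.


Compare VIF = 10.36 to the threshold of 10.
10.36 >= 10, so the answer is Yes.

Yes


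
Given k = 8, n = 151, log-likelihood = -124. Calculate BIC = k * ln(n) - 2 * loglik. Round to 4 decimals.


Compute k*ln(n) = 8*ln(151) = 8*5.017280 = 40.138240.
Then -2*loglik = 248.
BIC = 40.138240 + 248 = 288.138240, which rounds to 288.1382.

288.1382


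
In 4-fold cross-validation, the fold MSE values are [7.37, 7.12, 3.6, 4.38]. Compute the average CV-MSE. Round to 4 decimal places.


Sum of fold MSEs = 22.4700.
Average = 22.4700 / 4 = 5.6175.

5.6175


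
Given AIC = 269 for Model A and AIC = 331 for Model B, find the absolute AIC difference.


Compute |269 - 331| = 62.
Model A has the smaller AIC.

62


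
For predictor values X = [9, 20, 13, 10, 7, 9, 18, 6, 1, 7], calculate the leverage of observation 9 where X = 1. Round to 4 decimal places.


Mean of X: xbar = 10.0000.
SXX = 290.0000.
For X = 1: h = 1/10 + (1 - 10.0000)^2/290.0000 = 0.3793.

0.3793


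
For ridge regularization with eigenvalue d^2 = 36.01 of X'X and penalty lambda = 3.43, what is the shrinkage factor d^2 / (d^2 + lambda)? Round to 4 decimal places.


Denominator = d^2 + lambda = 36.01 + 3.43 = 39.4400.
Shrinkage = 36.01 / 39.4400 = 0.9130.

0.9130


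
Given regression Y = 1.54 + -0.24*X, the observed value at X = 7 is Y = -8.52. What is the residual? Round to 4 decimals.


Predicted = 1.54 + -0.24 * 7 = -0.1400.
Residual = -8.52 - -0.1400 = -8.3800.

-8.3800


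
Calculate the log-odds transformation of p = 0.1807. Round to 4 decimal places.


The odds are p/(1-p) = 0.1807 / 0.8193 = 0.2206.
logit(p) = ln(0.2206) = -1.5116.

-1.5116


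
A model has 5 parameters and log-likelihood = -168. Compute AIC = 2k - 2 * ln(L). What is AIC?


AIC = 2*5 - 2*(-168).
= 10 + 336 = 346.

346


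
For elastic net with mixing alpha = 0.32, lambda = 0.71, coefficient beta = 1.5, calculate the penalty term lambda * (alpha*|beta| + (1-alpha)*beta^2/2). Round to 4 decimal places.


L1 component = 0.32 * |1.5| = 0.4800.
L2 component = 0.68 * 1.5^2 / 2 = 0.7650.
Penalty = 0.71 * (0.4800 + 0.7650) = 0.71 * 1.2450 = 0.8840.

0.8840


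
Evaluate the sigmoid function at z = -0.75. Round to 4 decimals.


exp(0.7500) = 2.1170.
1 + exp(-z) = 3.1170.
sigmoid = 1/3.1170 = 0.3208.

0.3208


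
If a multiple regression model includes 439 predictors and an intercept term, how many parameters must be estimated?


Total coefficients = number of predictors + 1 (for the intercept).
= 439 + 1 = 440.

440


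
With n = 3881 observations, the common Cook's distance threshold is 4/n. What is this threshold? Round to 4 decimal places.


Using the rule of thumb:
Threshold = 4 / 3881 = 0.0010.

0.0010


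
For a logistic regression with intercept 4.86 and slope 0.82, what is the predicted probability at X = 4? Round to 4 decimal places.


Compute z = 4.86 + (0.82)(4) = 8.1400.
exp(-z) = 0.0003.
P = 1/(1 + 0.0003) = 0.9997.

0.9997


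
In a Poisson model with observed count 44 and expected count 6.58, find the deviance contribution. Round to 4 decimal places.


Compute y*ln(y/mu) = 44*ln(44/6.58) = 44*1.900155 = 83.606820.
y - mu = 37.42.
D = 2*(83.606820 - (37.42)) = 92.373640, which rounds to 92.3736.

92.3736


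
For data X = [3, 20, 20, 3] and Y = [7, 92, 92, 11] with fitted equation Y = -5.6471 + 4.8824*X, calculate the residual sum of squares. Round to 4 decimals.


Compute predicted values, then residuals = yi - yhat_i.
Residuals: [-2.0001, -0.0009, -0.0009, 1.9999].
SSres = sum(residual^2) = 8.0000.

8.0000


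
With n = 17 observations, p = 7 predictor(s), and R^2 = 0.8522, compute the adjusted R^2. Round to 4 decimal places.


Plug in: Adj R^2 = 1 - (1 - 0.8522) * 16/9.
= 1 - 0.1478 * 16/9
= 1 - 2.3648 / 9
= 1 - 0.2628 = 0.7372.

0.7372


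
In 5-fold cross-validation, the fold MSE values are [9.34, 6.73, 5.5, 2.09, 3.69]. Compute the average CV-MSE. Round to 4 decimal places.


Sum of fold MSEs = 27.3500.
Average = 27.3500 / 5 = 5.4700.

5.4700


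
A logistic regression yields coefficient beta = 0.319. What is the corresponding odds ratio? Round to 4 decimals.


exp(0.319) = 1.3758.
So the odds ratio is 1.3758.

1.3758


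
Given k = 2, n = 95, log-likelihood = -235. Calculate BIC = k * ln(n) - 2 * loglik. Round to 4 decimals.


k * ln(n) = 2 * ln(95) = 2 * 4.553877 = 9.107754.
-2 * loglik = -2 * (-235) = 470.
BIC = 9.107754 + 470 = 479.107754, which rounds to 479.1078.

479.1078


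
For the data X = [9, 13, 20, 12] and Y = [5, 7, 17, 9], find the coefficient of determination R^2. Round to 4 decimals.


The fitted line is Y = -5.2462 + 1.0923*X.
SSres = 5.4462, SStot = 83.0000.
R^2 = 1 - SSres/SStot = 0.9344.

0.9344


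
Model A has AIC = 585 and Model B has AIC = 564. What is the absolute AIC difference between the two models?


|AIC_A - AIC_B| = |585 - 564| = 21.
Model B is preferred (lower AIC).

21


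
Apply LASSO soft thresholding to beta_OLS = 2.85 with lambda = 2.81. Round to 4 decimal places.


Check: |2.85| = 2.85 vs lambda = 2.81.
Since |beta| > lambda, coefficient = sign(beta)*(|beta| - lambda) = 0.0400.
Soft-thresholded coefficient = 0.0400.

0.0400


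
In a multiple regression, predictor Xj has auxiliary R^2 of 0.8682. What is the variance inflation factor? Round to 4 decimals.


Using VIF = 1/(1 - R^2_j):
1 - 0.8682 = 0.1318.
VIF = 7.5873.

7.5873


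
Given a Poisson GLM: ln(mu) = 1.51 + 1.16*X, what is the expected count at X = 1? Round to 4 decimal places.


eta = 1.51 + 1.16 * 1 = 2.6700.
mu = exp(2.6700) = 14.4400.

14.4400


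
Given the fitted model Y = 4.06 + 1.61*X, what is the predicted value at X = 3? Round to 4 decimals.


Substitute X = 3 into the equation:
Y = 4.06 + 1.61 * 3 = 4.06 + 4.8300 = 8.8900.

8.8900


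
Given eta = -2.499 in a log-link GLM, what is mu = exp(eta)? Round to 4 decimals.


mu = exp(eta) = exp(-2.499).
= 0.0822.

0.0822


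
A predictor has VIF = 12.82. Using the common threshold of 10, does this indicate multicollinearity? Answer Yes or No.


The threshold is 10.
VIF = 12.82 is >= 10.
Multicollinearity indication: Yes.

Yes


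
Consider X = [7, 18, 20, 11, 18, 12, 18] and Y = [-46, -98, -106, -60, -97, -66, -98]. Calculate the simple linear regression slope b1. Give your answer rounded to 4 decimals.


Calculate xbar = 14.8571, ybar = -81.5714.
S_xx = 140.8571, S_xy = -684.5714.
Using b1 = S_xy / S_xx = -684.5714 / 140.8571, we get b1 = -4.8600.

-4.8600


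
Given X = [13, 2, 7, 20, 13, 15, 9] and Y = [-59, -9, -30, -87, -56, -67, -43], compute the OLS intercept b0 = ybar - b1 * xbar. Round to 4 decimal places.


The slope is b1 = -4.3505.
Sample means are xbar = 11.2857 and ybar = -50.1429.
Intercept: b0 = -50.1429 - (-4.3505)(11.2857) = -1.0445.

-1.0445


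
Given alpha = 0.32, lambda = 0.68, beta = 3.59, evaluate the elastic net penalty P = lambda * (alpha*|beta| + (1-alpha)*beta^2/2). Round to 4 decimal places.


L1 component = 0.32 * |3.59| = 1.1488.
L2 component = 0.68 * 3.59^2 / 2 = 4.3820.
Penalty = 0.68 * (1.1488 + 4.3820) = 0.68 * 5.5308 = 3.7609.

3.7609


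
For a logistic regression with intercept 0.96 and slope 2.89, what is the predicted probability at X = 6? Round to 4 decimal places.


Linear predictor: z = 0.96 + 2.89 * 6 = 18.3000.
P = 1/(1 + exp(-18.3000)) = 1/(1 + 0.0000) = 1.0000.

1.0000


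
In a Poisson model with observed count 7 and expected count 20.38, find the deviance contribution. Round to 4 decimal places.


Compute y*ln(y/mu) = 7*ln(7/20.38) = 7*-1.068644 = -7.480508.
y - mu = -13.38.
D = 2*(-7.480508 - (-13.38)) = 11.798984, which rounds to 11.7990.

11.7990


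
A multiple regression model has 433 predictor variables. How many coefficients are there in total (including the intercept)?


Total coefficients = number of predictors + 1 (for the intercept).
= 433 + 1 = 434.

434


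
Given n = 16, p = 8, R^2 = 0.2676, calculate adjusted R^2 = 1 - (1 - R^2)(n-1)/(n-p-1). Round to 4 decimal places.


Using the formula:
(1 - 0.2676) = 0.7324.
Multiply by 15/7: 0.7324 * 15 = 10.9860, then 10.9860 / 7 = 1.5694.
Adj R^2 = 1 - 1.5694 = -0.5694.

-0.5694


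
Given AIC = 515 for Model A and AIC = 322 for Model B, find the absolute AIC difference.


Compute |515 - 322| = 193.
Model B has the smaller AIC.

193


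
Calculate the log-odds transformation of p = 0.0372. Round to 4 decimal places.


1 - p = 0.9628.
p/(1-p) = 0.0386.
logit = ln(0.0386) = -3.2535.

-3.2535


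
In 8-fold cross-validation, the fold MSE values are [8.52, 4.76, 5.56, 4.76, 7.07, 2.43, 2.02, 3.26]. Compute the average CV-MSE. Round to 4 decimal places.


Sum of fold MSEs = 38.3800.
Average = 38.3800 / 8 = 4.7975.

4.7975


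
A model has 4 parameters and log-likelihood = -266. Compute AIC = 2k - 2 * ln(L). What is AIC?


AIC = 2k - 2*loglik = 2(4) - 2(-266).
= 8 + 532 = 540.

540


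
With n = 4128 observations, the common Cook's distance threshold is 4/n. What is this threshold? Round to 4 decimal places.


Using the rule of thumb:
Threshold = 4 / 4128 = 0.0010.

0.0010


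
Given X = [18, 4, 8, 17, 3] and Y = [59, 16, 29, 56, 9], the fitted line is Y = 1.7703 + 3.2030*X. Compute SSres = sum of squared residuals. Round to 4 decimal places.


Compute predicted values, then residuals = yi - yhat_i.
Residuals: [-0.4243, 1.4177, 1.6057, -0.2213, -2.3793].
SSres = sum(residual^2) = 10.4782.

10.4782


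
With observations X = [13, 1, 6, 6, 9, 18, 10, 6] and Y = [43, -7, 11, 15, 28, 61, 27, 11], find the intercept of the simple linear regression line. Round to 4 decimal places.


First find the slope: b1 = 4.0659.
Means: xbar = 8.6250, ybar = 23.6250.
b0 = ybar - b1 * xbar = 23.6250 - 4.0659 * 8.6250 = -11.4431.

-11.4431


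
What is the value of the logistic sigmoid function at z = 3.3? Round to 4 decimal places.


First, exp(-3.3000) = 0.0369.
Then sigma(z) = 1/(1 + 0.0369) = 0.9644.

0.9644


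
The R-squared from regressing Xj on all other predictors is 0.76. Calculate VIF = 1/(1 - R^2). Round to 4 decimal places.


VIF = 1 / (1 - 0.76).
= 1 / 0.24 = 4.1667.

4.1667


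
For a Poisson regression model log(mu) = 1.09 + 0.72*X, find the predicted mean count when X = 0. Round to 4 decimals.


eta = 1.09 + 0.72 * 0 = 1.0900.
mu = exp(1.0900) = 2.9743.

2.9743


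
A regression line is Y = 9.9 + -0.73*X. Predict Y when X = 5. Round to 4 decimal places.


Predicted value:
Y = 9.9 + (-0.73)(5) = 9.9 + -3.6500 = 6.2500.

6.2500


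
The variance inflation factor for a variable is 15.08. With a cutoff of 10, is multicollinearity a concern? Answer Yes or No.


The threshold is 10.
VIF = 15.08 is >= 10.
Multicollinearity indication: Yes.

Yes


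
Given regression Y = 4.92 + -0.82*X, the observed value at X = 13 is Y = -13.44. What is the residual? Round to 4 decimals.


Predicted = 4.92 + -0.82 * 13 = -5.7400.
Residual = -13.44 - -5.7400 = -7.7000.

-7.7000


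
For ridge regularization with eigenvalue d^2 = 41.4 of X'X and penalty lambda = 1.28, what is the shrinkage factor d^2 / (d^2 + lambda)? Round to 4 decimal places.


Compute the denominator: 41.4 + 1.28 = 42.6800.
Shrinkage factor = 41.4 / 42.6800 = 0.9700.

0.9700


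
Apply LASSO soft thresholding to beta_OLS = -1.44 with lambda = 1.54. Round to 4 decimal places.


Absolute value: |-1.44| = 1.44.
Compare to lambda = 1.54.
Since |beta| <= lambda, the coefficient is set to 0.

0.0000


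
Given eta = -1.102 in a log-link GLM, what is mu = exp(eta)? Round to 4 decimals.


The inverse log link gives:
mu = exp(-1.102) = 0.3322.

0.3322


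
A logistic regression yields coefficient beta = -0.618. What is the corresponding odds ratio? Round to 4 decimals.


Odds ratio = exp(beta) = exp(-0.618).
= 0.5390.

0.5390


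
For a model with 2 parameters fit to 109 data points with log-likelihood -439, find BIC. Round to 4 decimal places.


ln(109) = 4.691348.
k * ln(n) = 2 * 4.691348 = 9.382696.
-2L = 878.
BIC = 9.382696 + 878 = 887.382696, which rounds to 887.3827.

887.3827


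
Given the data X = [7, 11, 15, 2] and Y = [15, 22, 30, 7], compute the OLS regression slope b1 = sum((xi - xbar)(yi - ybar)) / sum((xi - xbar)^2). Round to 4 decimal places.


Calculate xbar = 8.7500, ybar = 18.5000.
S_xx = 92.7500, S_xy = 163.5000.
Using b1 = S_xy / S_xx = 163.5000 / 92.7500, we get b1 = 1.7628.

1.7628


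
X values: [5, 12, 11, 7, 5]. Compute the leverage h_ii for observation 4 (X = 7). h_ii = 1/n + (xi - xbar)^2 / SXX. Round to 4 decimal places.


n = 5, xbar = 8.0000.
SXX = sum((xi - xbar)^2) = 44.0000.
h = 1/5 + (7 - 8.0000)^2 / 44.0000 = 0.2227.

0.2227


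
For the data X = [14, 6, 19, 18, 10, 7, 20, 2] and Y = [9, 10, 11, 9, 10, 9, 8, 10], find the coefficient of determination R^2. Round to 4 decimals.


Fit the OLS line: b0 = 9.9528, b1 = -0.0377.
SSres = 5.5472.
SStot = 6.0000.
R^2 = 1 - 5.5472/6.0000 = 0.0755.

0.0755


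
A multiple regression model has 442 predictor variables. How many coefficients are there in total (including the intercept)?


Each predictor gets one coefficient, plus one intercept.
Total parameters = 442 + 1 = 443.

443


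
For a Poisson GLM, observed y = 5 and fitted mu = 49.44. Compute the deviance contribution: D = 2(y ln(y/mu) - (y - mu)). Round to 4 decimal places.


y/mu = 5/49.44 = 0.101133 (approx.), and ln(5/49.44) = -2.291322.
y * ln(y/mu) = 5 * -2.291322 = -11.456610.
y - mu = -44.44.
D = 2 * (-11.456610 - -44.44) = 65.966780, which rounds to 65.9668.

65.9668


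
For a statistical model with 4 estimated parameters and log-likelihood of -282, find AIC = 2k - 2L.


AIC = 2k - 2*loglik = 2(4) - 2(-282).
= 8 + 564 = 572.

572


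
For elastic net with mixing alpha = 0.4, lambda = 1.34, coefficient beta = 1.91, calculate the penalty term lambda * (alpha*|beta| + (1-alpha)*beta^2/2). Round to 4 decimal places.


Compute:
L1 = 0.4 * 1.91 = 0.7640.
L2 = 0.6 * 1.91^2 / 2 = 1.0944.
Penalty = 1.34 * (0.7640 + 1.0944) = 2.4903.

2.4903


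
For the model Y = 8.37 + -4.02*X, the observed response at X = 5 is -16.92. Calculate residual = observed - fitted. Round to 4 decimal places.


Predicted = 8.37 + -4.02 * 5 = -11.7300.
Residual = -16.92 - -11.7300 = -5.1900.

-5.1900


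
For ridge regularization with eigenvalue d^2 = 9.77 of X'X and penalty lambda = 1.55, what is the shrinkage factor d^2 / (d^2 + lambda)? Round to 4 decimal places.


Denominator = d^2 + lambda = 9.77 + 1.55 = 11.3200.
Shrinkage = 9.77 / 11.3200 = 0.8631.

0.8631


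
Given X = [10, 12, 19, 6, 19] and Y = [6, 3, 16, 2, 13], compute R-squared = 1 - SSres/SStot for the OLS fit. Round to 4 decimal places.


After computing the OLS fit (b0=-5.2202, b1=1.0015):
SSres = 22.7997, SStot = 154.0000.
R^2 = 1 - 22.7997/154.0000 = 0.8520.

0.8520


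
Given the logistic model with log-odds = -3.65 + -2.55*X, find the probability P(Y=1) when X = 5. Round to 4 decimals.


Compute z = -3.65 + (-2.55)(5) = -16.4000.
exp(-z) = 13256519.1405.
P = 1/(1 + 13256519.1405) = 0.0000.

0.0000


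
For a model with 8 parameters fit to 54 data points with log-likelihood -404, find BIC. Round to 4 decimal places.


k * ln(n) = 8 * ln(54) = 8 * 3.988984 = 31.911872.
-2 * loglik = -2 * (-404) = 808.
BIC = 31.911872 + 808 = 839.911872, which rounds to 839.9119.

839.9119


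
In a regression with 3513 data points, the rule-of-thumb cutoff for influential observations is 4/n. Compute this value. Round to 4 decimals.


The threshold is 4/n.
4/3513 = 0.0011.

0.0011
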